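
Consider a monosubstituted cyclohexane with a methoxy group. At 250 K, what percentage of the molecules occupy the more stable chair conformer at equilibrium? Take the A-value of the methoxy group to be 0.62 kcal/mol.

77.7%

One chair has the methoxy group axial (E = 0.62 kcal/mol) and the other has it equatorial (E = 0).
ΔG = 0.62 kcal/mol between the two chairs.
K = exp(ΔG/RT) with R = 1.987×10⁻³ kcal mol⁻¹ K⁻¹ and T = 250 K gives K ≈ 3.48.
Fraction in the lower-energy chair = K/(K+1) = 77.7%.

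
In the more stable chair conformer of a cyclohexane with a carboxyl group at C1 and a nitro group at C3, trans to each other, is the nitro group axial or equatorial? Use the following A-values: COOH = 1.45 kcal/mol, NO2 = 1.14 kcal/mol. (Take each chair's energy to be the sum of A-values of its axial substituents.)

axial

C1 and C3 have the same parity, so for the trans isomer the two substituents are one axial and one equatorial in each chair.
Chair I (carboxyl axial, nitro equatorial): E = 1.45 kcal/mol.
Chair II (carboxyl equatorial, nitro axial): E = 1.14 kcal/mol.
Chair II is the more stable (lower-energy) conformer, and in that chair the nitro group is axial.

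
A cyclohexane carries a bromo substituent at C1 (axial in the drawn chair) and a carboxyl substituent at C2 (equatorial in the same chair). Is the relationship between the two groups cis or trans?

C1 and C2 have opposite parity, so their axial bonds point in opposite directions.
With opposite-parity carbons, two substituents on the same face are one axial and one equatorial; opposite faces give both axial or both equatorial.
Here the groups are axial/equatorial → same face → cis.

cis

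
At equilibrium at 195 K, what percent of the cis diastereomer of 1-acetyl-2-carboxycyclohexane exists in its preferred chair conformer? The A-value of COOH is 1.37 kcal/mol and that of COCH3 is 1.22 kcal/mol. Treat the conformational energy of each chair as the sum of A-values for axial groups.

C1 and C2 have opposite parity, so for the cis isomer the two substituents are one axial and one equatorial in each chair.
Chair I (carboxyl axial, acetyl equatorial): E = 1.37 kcal/mol; chair II (carboxyl equatorial, acetyl axial): E = 1.22 kcal/mol.
ΔG = 0.15 kcal/mol between the two chairs.
K = exp(ΔG/RT) with R = 1.987×10⁻³ kcal mol⁻¹ K⁻¹ and T = 195 K gives K ≈ 1.47.
Fraction in the lower-energy chair = K/(K+1) = 59.6%.

59.6%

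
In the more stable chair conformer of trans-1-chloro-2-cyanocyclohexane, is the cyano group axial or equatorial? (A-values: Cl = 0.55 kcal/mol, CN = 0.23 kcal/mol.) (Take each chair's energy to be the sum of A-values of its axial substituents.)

C1 and C2 have opposite parity, so for the trans isomer the two substituents are e,e in one chair and a,a in the other.
Chair I (chloro axial, cyano axial): E = 0.78 kcal/mol.
Chair II (chloro equatorial, cyano equatorial): E = 0.00 kcal/mol.
Chair II is the more stable (lower-energy) conformer, and in that chair the cyano group is equatorial.

equatorial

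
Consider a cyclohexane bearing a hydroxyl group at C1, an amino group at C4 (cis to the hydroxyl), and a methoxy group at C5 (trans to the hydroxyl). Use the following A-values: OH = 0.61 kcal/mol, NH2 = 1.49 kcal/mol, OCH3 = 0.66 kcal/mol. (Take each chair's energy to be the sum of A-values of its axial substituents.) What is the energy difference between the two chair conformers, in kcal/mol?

Chair I (hydroxyl axial, amino equatorial, methoxy equatorial): E = 0.61 kcal/mol.
Chair II (hydroxyl equatorial, amino axial, methoxy axial): E = 2.15 kcal/mol.
ΔE = 2.15 − 0.61 = 1.54 kcal/mol; chair I is more stable.

1.54 kcal/mol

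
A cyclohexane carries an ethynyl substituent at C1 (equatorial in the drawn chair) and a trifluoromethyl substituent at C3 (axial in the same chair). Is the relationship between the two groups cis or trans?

trans

C1 and C3 have the same parity, so their axial bonds point in the same direction.
With same-parity carbons, two substituents on the same face are both axial or both equatorial; opposite faces give one of each.
Here the groups are equatorial/axial → opposite face → trans.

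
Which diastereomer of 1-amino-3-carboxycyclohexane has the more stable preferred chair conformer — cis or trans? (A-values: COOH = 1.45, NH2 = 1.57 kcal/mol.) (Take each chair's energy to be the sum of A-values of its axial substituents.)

At 1,3 positions (parity same): cis → (e,e or a,a); trans → (a,e or e,a).
Best chair for cis: E = 0.00 kcal/mol; best chair for trans: E = 1.45 kcal/mol.
The cis isomer is lower by 1.45 kcal/mol.

cis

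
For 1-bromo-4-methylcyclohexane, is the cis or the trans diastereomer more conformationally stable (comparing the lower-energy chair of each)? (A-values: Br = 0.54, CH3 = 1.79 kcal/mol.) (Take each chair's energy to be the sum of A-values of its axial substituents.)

At 1,4 positions (parity opposite): cis → (a,e or e,a); trans → (e,e or a,a).
Best chair for cis: E = 0.54 kcal/mol; best chair for trans: E = 0.00 kcal/mol.
The trans isomer is lower by 0.54 kcal/mol.

trans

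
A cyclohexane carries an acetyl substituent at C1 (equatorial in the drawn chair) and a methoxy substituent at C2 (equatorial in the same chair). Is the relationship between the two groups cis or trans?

C1 and C2 have opposite parity, so their axial bonds point in opposite directions.
With opposite-parity carbons, two substituents on the same face are one axial and one equatorial; opposite faces give both axial or both equatorial.
Here the groups are equatorial/equatorial → opposite face → trans.

trans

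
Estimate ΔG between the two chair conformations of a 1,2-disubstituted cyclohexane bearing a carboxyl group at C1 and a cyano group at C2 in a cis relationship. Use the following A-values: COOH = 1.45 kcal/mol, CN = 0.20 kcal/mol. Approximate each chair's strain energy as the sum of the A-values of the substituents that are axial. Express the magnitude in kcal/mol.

1.25 kcal/mol

C1 and C2 have opposite parity, so for the cis isomer the two substituents are one axial and one equatorial in each chair.
Chair I (carboxyl axial, cyano equatorial): E = 1.45 kcal/mol.
Chair II (carboxyl equatorial, cyano axial): E = 0.20 kcal/mol.
ΔE = 1.45 − 0.20 = 1.25 kcal/mol; chair II is more stable.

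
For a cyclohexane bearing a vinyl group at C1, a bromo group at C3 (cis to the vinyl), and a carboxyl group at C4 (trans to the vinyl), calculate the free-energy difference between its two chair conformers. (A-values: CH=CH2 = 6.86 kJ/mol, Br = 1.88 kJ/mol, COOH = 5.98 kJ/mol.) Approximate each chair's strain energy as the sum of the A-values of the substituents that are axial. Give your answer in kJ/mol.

14.72 kJ/mol

Chair I (vinyl axial, bromo axial, carboxyl axial): E = 14.72 kJ/mol.
Chair II (vinyl equatorial, bromo equatorial, carboxyl equatorial): E = 0.00 kJ/mol.
ΔE = 14.72 − 0.00 = 14.72 kJ/mol; chair II is more stable.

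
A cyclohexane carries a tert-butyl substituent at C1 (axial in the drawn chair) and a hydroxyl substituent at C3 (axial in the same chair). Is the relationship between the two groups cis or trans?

cis

C1 and C3 have the same parity, so their axial bonds point in the same direction.
With same-parity carbons, two substituents on the same face are both axial or both equatorial; opposite faces give one of each.
Here the groups are axial/axial → same face → cis.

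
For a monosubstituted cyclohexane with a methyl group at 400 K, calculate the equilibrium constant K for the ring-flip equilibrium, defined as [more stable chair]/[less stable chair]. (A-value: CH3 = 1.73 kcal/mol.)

One chair has the methyl group axial (E = 1.73 kcal/mol) and the other has it equatorial (E = 0).
ΔG = 1.73 kcal/mol between the two chairs.
K = exp(ΔG/RT) with R = 1.987×10⁻³ kcal mol⁻¹ K⁻¹ and T = 400 K gives K ≈ 8.82.

K ≈ 8.82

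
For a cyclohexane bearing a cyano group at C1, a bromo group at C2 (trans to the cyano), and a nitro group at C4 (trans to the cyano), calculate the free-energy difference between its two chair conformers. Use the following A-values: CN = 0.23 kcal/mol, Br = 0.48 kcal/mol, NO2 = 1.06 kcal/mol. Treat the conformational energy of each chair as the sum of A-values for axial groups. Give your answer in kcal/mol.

Chair I (cyano axial, bromo axial, nitro axial): E = 1.77 kcal/mol.
Chair II (cyano equatorial, bromo equatorial, nitro equatorial): E = 0.00 kcal/mol.
ΔE = 1.77 − 0.00 = 1.77 kcal/mol; chair II is more stable.

1.77 kcal/mol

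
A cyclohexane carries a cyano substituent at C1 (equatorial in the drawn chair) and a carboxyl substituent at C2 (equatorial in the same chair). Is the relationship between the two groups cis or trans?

C1 and C2 have opposite parity, so their axial bonds point in opposite directions.
With opposite-parity carbons, two substituents on the same face are one axial and one equatorial; opposite faces give both axial or both equatorial.
Here the groups are equatorial/equatorial → opposite face → trans.

trans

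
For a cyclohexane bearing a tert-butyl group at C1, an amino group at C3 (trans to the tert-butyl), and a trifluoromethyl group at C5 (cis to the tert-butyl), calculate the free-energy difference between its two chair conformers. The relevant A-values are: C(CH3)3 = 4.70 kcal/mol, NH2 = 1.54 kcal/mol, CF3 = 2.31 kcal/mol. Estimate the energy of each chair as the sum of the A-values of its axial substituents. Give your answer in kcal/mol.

Chair I (tert-butyl axial, amino equatorial, trifluoromethyl axial): E = 7.01 kcal/mol.
Chair II (tert-butyl equatorial, amino axial, trifluoromethyl equatorial): E = 1.54 kcal/mol.
ΔE = 7.01 − 1.54 = 5.47 kcal/mol; chair II is more stable.

5.47 kcal/mol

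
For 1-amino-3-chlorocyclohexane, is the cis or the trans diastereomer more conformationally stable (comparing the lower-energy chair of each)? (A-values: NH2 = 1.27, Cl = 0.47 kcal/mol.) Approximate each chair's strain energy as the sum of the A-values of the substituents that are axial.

cis

At 1,3 positions (parity same): cis → (e,e or a,a); trans → (a,e or e,a).
Best chair for cis: E = 0.00 kcal/mol; best chair for trans: E = 0.47 kcal/mol.
The cis isomer is lower by 0.47 kcal/mol.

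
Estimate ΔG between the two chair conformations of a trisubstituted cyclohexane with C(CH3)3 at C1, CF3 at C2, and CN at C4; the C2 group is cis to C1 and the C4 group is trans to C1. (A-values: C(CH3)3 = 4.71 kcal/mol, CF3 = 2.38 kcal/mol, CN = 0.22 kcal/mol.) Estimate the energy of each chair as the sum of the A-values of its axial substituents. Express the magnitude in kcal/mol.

Chair I (tert-butyl axial, trifluoromethyl equatorial, cyano axial): E = 4.93 kcal/mol.
Chair II (tert-butyl equatorial, trifluoromethyl axial, cyano equatorial): E = 2.38 kcal/mol.
ΔE = 4.93 − 2.38 = 2.55 kcal/mol; chair II is more stable.

2.55 kcal/mol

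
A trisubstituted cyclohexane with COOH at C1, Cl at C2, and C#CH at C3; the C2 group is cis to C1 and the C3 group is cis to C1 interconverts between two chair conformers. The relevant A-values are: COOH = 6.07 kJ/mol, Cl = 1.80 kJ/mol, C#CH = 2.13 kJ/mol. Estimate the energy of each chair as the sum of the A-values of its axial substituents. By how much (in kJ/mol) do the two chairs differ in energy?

6.40 kJ/mol

Chair I (carboxyl axial, chloro equatorial, ethynyl axial): E = 8.20 kJ/mol.
Chair II (carboxyl equatorial, chloro axial, ethynyl equatorial): E = 1.80 kJ/mol.
ΔE = 8.20 − 1.80 = 6.40 kJ/mol; chair II is more stable.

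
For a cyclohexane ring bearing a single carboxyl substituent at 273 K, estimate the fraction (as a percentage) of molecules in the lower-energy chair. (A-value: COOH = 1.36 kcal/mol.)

One chair has the carboxyl group axial (E = 1.36 kcal/mol) and the other has it equatorial (E = 0).
ΔG = 1.36 kcal/mol between the two chairs.
K = exp(ΔG/RT) with R = 1.987×10⁻³ kcal mol⁻¹ K⁻¹ and T = 273 K gives K ≈ 12.3.
Fraction in the lower-energy chair = K/(K+1) = 92.5%.

92.5%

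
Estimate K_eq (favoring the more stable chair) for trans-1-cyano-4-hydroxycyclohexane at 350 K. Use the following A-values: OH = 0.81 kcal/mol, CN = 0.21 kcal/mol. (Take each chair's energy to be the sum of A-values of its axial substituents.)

C1 and C4 have opposite parity, so for the trans isomer the two substituents are e,e in one chair and a,a in the other.
Chair I (hydroxyl axial, cyano axial): E = 1.02 kcal/mol; chair II (hydroxyl equatorial, cyano equatorial): E = 0.00 kcal/mol.
ΔG = 1.02 kcal/mol between the two chairs.
K = exp(ΔG/RT) with R = 1.987×10⁻³ kcal mol⁻¹ K⁻¹ and T = 350 K gives K ≈ 4.33.

K ≈ 4.33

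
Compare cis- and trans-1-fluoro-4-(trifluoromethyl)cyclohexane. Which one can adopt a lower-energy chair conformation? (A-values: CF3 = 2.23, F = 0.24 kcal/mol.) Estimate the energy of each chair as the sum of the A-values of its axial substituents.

At 1,4 positions (parity opposite): cis → (a,e or e,a); trans → (e,e or a,a).
Best chair for cis: E = 0.24 kcal/mol; best chair for trans: E = 0.00 kcal/mol.
The trans isomer is lower by 0.24 kcal/mol.

trans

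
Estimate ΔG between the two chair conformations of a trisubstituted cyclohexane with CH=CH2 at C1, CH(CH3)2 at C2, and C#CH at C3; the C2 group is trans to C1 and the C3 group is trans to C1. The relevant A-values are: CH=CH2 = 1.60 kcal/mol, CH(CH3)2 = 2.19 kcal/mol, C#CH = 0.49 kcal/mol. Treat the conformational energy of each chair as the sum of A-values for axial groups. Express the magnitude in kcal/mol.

Chair I (vinyl axial, isopropyl axial, ethynyl equatorial): E = 3.79 kcal/mol.
Chair II (vinyl equatorial, isopropyl equatorial, ethynyl axial): E = 0.49 kcal/mol.
ΔE = 3.79 − 0.49 = 3.30 kcal/mol; chair II is more stable.

3.30 kcal/mol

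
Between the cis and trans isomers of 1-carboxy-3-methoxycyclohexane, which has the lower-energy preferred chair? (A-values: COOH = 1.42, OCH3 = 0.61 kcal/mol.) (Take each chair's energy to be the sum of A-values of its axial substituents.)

cis

At 1,3 positions (parity same): cis → (e,e or a,a); trans → (a,e or e,a).
Best chair for cis: E = 0.00 kcal/mol; best chair for trans: E = 0.61 kcal/mol.
The cis isomer is lower by 0.61 kcal/mol.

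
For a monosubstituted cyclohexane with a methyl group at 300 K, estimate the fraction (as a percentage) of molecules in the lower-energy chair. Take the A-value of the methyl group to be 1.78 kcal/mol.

95.2%

One chair has the methyl group axial (E = 1.78 kcal/mol) and the other has it equatorial (E = 0).
ΔG = 1.78 kcal/mol between the two chairs.
K = exp(ΔG/RT) with R = 1.987×10⁻³ kcal mol⁻¹ K⁻¹ and T = 300 K gives K ≈ 19.8.
Fraction in the lower-energy chair = K/(K+1) = 95.2%.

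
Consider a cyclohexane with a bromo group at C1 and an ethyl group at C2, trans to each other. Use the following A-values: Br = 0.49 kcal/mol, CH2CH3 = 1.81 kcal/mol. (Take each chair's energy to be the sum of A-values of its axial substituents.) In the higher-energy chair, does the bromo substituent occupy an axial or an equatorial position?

axial

C1 and C2 have opposite parity, so for the trans isomer the two substituents are e,e in one chair and a,a in the other.
Chair I (bromo axial, ethyl axial): E = 2.30 kcal/mol.
Chair II (bromo equatorial, ethyl equatorial): E = 0.00 kcal/mol.
Chair I is the less stable (higher-energy) conformer, and in that chair the bromo group is axial.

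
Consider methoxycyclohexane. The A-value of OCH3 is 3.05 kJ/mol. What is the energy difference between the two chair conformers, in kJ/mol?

A monosubstituted cyclohexane has one chair with the methoxy group axial (E = A = 3.05 kJ/mol) and one with it equatorial (E = 0).
ΔE = 3.05 − 0 = 3.05 kJ/mol.

3.05 kJ/mol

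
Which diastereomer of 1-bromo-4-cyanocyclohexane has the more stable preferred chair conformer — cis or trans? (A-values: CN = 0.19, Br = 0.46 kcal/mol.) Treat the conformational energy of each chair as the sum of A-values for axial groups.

At 1,4 positions (parity opposite): cis → (a,e or e,a); trans → (e,e or a,a).
Best chair for cis: E = 0.19 kcal/mol; best chair for trans: E = 0.00 kcal/mol.
The trans isomer is lower by 0.19 kcal/mol.

trans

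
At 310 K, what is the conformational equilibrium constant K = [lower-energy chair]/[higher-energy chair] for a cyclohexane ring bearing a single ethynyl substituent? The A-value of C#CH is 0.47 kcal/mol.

One chair has the ethynyl group axial (E = 0.47 kcal/mol) and the other has it equatorial (E = 0).
ΔG = 0.47 kcal/mol between the two chairs.
K = exp(ΔG/RT) with R = 1.987×10⁻³ kcal mol⁻¹ K⁻¹ and T = 310 K gives K ≈ 2.14.

K ≈ 2.14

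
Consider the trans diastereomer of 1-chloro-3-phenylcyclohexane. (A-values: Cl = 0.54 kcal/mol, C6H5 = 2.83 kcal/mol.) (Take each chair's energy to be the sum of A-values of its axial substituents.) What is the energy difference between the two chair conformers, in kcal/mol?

2.29 kcal/mol

C1 and C3 have the same parity, so for the trans isomer the two substituents are one axial and one equatorial in each chair.
Chair I (chloro axial, phenyl equatorial): E = 0.54 kcal/mol.
Chair II (chloro equatorial, phenyl axial): E = 2.83 kcal/mol.
ΔE = 2.83 − 0.54 = 2.29 kcal/mol; chair I is more stable.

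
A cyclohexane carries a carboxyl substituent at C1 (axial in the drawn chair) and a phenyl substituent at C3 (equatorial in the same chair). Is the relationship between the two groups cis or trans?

trans

C1 and C3 have the same parity, so their axial bonds point in the same direction.
With same-parity carbons, two substituents on the same face are both axial or both equatorial; opposite faces give one of each.
Here the groups are axial/equatorial → opposite face → trans.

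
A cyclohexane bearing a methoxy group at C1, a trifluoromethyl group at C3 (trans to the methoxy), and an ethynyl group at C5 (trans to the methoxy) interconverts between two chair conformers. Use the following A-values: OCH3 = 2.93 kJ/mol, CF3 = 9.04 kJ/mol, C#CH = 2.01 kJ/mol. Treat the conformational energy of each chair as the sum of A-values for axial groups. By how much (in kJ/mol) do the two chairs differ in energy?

Chair I (methoxy axial, trifluoromethyl equatorial, ethynyl equatorial): E = 2.93 kJ/mol.
Chair II (methoxy equatorial, trifluoromethyl axial, ethynyl axial): E = 11.05 kJ/mol.
ΔE = 11.05 − 2.93 = 8.12 kJ/mol; chair I is more stable.

8.12 kJ/mol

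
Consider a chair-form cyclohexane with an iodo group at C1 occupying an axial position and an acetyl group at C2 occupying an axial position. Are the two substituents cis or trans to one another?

trans

C1 and C2 have opposite parity, so their axial bonds point in opposite directions.
With opposite-parity carbons, two substituents on the same face are one axial and one equatorial; opposite faces give both axial or both equatorial.
Here the groups are axial/axial → opposite face → trans.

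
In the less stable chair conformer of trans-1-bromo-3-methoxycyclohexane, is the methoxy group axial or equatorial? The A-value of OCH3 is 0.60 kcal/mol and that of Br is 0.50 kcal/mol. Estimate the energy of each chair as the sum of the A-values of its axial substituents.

C1 and C3 have the same parity, so for the trans isomer the two substituents are one axial and one equatorial in each chair.
Chair I (methoxy axial, bromo equatorial): E = 0.60 kcal/mol.
Chair II (methoxy equatorial, bromo axial): E = 0.50 kcal/mol.
Chair I is the less stable (higher-energy) conformer, and in that chair the methoxy group is axial.

axial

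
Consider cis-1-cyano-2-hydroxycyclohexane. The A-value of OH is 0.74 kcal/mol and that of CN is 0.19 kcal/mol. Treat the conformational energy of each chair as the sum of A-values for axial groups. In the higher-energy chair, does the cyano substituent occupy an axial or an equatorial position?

equatorial

C1 and C2 have opposite parity, so for the cis isomer the two substituents are one axial and one equatorial in each chair.
Chair I (hydroxyl axial, cyano equatorial): E = 0.74 kcal/mol.
Chair II (hydroxyl equatorial, cyano axial): E = 0.19 kcal/mol.
Chair I is the less stable (higher-energy) conformer, and in that chair the cyano group is equatorial.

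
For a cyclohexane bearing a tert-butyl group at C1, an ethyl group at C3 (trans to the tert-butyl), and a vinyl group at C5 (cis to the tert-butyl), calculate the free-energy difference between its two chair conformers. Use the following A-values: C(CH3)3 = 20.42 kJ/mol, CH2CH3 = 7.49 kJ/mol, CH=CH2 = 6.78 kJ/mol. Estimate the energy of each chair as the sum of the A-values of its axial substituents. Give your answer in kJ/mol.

Chair I (tert-butyl axial, ethyl equatorial, vinyl axial): E = 27.20 kJ/mol.
Chair II (tert-butyl equatorial, ethyl axial, vinyl equatorial): E = 7.49 kJ/mol.
ΔE = 27.20 − 7.49 = 19.71 kJ/mol; chair II is more stable.

19.71 kJ/mol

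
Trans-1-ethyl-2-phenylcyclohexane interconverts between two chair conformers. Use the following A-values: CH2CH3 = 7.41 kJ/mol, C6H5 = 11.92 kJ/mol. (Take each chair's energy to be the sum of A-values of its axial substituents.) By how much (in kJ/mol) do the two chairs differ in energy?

C1 and C2 have opposite parity, so for the trans isomer the two substituents are e,e in one chair and a,a in the other.
Chair I (ethyl axial, phenyl axial): E = 19.33 kJ/mol.
Chair II (ethyl equatorial, phenyl equatorial): E = 0.00 kJ/mol.
ΔE = 19.33 − 0.00 = 19.33 kJ/mol; chair II is more stable.

19.33 kJ/mol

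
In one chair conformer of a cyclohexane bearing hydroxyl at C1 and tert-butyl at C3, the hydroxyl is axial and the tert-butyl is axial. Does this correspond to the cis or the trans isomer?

cis

C1 and C3 have the same parity, so their axial bonds point in the same direction.
With same-parity carbons, two substituents on the same face are both axial or both equatorial; opposite faces give one of each.
Here the groups are axial/axial → same face → cis.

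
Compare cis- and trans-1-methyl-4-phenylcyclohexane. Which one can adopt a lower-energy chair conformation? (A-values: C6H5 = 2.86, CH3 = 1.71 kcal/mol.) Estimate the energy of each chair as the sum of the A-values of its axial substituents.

At 1,4 positions (parity opposite): cis → (a,e or e,a); trans → (e,e or a,a).
Best chair for cis: E = 1.71 kcal/mol; best chair for trans: E = 0.00 kcal/mol.
The trans isomer is lower by 1.71 kcal/mol.

trans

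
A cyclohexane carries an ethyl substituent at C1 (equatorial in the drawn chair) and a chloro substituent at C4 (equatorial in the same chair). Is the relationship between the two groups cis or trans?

trans

C1 and C4 have opposite parity, so their axial bonds point in opposite directions.
With opposite-parity carbons, two substituents on the same face are one axial and one equatorial; opposite faces give both axial or both equatorial.
Here the groups are equatorial/equatorial → opposite face → trans.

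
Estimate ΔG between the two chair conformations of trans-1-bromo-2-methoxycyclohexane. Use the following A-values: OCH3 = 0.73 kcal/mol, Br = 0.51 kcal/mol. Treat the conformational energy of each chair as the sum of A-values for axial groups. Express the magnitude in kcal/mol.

C1 and C2 have opposite parity, so for the trans isomer the two substituents are e,e in one chair and a,a in the other.
Chair I (methoxy axial, bromo axial): E = 1.24 kcal/mol.
Chair II (methoxy equatorial, bromo equatorial): E = 0.00 kcal/mol.
ΔE = 1.24 − 0.00 = 1.24 kcal/mol; chair II is more stable.

1.24 kcal/mol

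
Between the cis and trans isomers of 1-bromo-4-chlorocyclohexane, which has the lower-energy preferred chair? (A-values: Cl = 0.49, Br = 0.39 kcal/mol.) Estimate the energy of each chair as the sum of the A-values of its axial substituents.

trans

At 1,4 positions (parity opposite): cis → (a,e or e,a); trans → (e,e or a,a).
Best chair for cis: E = 0.39 kcal/mol; best chair for trans: E = 0.00 kcal/mol.
The trans isomer is lower by 0.39 kcal/mol.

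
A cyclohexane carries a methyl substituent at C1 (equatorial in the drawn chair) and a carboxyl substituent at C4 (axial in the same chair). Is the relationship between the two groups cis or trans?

cis

C1 and C4 have opposite parity, so their axial bonds point in opposite directions.
With opposite-parity carbons, two substituents on the same face are one axial and one equatorial; opposite faces give both axial or both equatorial.
Here the groups are equatorial/axial → same face → cis.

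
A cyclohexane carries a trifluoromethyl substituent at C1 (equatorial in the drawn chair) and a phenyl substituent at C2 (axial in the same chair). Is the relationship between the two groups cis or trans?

C1 and C2 have opposite parity, so their axial bonds point in opposite directions.
With opposite-parity carbons, two substituents on the same face are one axial and one equatorial; opposite faces give both axial or both equatorial.
Here the groups are equatorial/axial → same face → cis.

cis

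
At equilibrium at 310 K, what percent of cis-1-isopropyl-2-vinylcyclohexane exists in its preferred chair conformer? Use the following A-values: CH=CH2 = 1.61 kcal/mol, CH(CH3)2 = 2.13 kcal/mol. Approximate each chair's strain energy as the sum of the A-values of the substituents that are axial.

C1 and C2 have opposite parity, so for the cis isomer the two substituents are one axial and one equatorial in each chair.
Chair I (vinyl axial, isopropyl equatorial): E = 1.61 kcal/mol; chair II (vinyl equatorial, isopropyl axial): E = 2.13 kcal/mol.
ΔG = 0.52 kcal/mol between the two chairs.
K = exp(ΔG/RT) with R = 1.987×10⁻³ kcal mol⁻¹ K⁻¹ and T = 310 K gives K ≈ 2.33.
Fraction in the lower-energy chair = K/(K+1) = 69.9%.

69.9%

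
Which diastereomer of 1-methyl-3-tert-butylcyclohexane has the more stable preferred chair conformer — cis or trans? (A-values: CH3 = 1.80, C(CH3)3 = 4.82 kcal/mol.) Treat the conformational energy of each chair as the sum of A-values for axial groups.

At 1,3 positions (parity same): cis → (e,e or a,a); trans → (a,e or e,a).
Best chair for cis: E = 0.00 kcal/mol; best chair for trans: E = 1.80 kcal/mol.
The cis isomer is lower by 1.80 kcal/mol.

cis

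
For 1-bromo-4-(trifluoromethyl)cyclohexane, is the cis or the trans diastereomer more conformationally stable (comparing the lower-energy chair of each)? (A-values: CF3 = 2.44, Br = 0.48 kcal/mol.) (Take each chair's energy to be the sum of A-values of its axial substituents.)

At 1,4 positions (parity opposite): cis → (a,e or e,a); trans → (e,e or a,a).
Best chair for cis: E = 0.48 kcal/mol; best chair for trans: E = 0.00 kcal/mol.
The trans isomer is lower by 0.48 kcal/mol.

trans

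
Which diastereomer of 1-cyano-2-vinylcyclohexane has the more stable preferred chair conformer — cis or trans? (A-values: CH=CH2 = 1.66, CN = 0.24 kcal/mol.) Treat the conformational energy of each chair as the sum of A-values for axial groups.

At 1,2 positions (parity opposite): cis → (a,e or e,a); trans → (e,e or a,a).
Best chair for cis: E = 0.24 kcal/mol; best chair for trans: E = 0.00 kcal/mol.
The trans isomer is lower by 0.24 kcal/mol.

trans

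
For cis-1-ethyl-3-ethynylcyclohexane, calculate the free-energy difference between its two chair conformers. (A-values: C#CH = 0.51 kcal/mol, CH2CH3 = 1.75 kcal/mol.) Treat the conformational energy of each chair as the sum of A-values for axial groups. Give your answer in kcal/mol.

2.26 kcal/mol

C1 and C3 have the same parity, so for the cis isomer the two substituents are e,e in one chair and a,a in the other.
Chair I (ethynyl axial, ethyl axial): E = 2.26 kcal/mol.
Chair II (ethynyl equatorial, ethyl equatorial): E = 0.00 kcal/mol.
ΔE = 2.26 − 0.00 = 2.26 kcal/mol; chair II is more stable.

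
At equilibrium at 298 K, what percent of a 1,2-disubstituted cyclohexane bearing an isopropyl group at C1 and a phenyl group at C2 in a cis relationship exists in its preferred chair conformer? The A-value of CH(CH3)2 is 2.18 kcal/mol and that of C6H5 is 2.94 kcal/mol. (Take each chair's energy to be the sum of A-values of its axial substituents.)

78.3%

C1 and C2 have opposite parity, so for the cis isomer the two substituents are one axial and one equatorial in each chair.
Chair I (isopropyl axial, phenyl equatorial): E = 2.18 kcal/mol; chair II (isopropyl equatorial, phenyl axial): E = 2.94 kcal/mol.
ΔG = 0.76 kcal/mol between the two chairs.
K = exp(ΔG/RT) with R = 1.987×10⁻³ kcal mol⁻¹ K⁻¹ and T = 298 K gives K ≈ 3.61.
Fraction in the lower-energy chair = K/(K+1) = 78.3%.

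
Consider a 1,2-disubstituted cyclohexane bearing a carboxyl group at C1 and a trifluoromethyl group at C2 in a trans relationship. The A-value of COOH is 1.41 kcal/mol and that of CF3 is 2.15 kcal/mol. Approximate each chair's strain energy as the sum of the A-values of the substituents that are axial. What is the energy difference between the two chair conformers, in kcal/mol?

C1 and C2 have opposite parity, so for the trans isomer the two substituents are e,e in one chair and a,a in the other.
Chair I (carboxyl axial, trifluoromethyl axial): E = 3.56 kcal/mol.
Chair II (carboxyl equatorial, trifluoromethyl equatorial): E = 0.00 kcal/mol.
ΔE = 3.56 − 0.00 = 3.56 kcal/mol; chair II is more stable.

3.56 kcal/mol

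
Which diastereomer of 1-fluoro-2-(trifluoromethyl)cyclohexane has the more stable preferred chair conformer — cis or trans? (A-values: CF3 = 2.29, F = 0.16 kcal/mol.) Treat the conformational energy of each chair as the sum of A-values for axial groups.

trans

At 1,2 positions (parity opposite): cis → (a,e or e,a); trans → (e,e or a,a).
Best chair for cis: E = 0.16 kcal/mol; best chair for trans: E = 0.00 kcal/mol.
The trans isomer is lower by 0.16 kcal/mol.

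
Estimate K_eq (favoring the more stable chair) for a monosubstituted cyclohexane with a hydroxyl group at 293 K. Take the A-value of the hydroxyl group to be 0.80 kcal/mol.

K ≈ 3.95

One chair has the hydroxyl group axial (E = 0.80 kcal/mol) and the other has it equatorial (E = 0).
ΔG = 0.80 kcal/mol between the two chairs.
K = exp(ΔG/RT) with R = 1.987×10⁻³ kcal mol⁻¹ K⁻¹ and T = 293 K gives K ≈ 3.95.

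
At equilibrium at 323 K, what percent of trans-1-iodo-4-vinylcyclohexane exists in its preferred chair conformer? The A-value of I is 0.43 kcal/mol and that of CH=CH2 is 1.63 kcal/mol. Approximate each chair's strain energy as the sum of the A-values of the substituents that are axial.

96.1%

C1 and C4 have opposite parity, so for the trans isomer the two substituents are e,e in one chair and a,a in the other.
Chair I (iodo axial, vinyl axial): E = 2.06 kcal/mol; chair II (iodo equatorial, vinyl equatorial): E = 0.00 kcal/mol.
ΔG = 2.06 kcal/mol between the two chairs.
K = exp(ΔG/RT) with R = 1.987×10⁻³ kcal mol⁻¹ K⁻¹ and T = 323 K gives K ≈ 24.8.
Fraction in the lower-energy chair = K/(K+1) = 96.1%.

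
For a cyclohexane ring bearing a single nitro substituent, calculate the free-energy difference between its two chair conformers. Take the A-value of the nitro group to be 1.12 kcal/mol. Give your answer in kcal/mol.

A monosubstituted cyclohexane has one chair with the nitro group axial (E = A = 1.12 kcal/mol) and one with it equatorial (E = 0).
ΔE = 1.12 − 0 = 1.12 kcal/mol.

1.12 kcal/mol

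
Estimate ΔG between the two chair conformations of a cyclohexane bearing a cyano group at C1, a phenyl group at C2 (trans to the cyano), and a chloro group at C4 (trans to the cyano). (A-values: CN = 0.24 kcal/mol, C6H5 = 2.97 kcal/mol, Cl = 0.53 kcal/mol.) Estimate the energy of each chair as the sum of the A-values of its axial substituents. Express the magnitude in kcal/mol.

3.74 kcal/mol

Chair I (cyano axial, phenyl axial, chloro axial): E = 3.74 kcal/mol.
Chair II (cyano equatorial, phenyl equatorial, chloro equatorial): E = 0.00 kcal/mol.
ΔE = 3.74 − 0.00 = 3.74 kcal/mol; chair II is more stable.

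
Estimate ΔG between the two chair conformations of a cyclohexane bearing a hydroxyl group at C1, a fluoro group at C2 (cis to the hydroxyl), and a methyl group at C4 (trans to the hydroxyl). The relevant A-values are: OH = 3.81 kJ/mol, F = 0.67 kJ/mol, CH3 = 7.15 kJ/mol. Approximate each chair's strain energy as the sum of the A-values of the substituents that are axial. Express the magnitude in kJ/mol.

Chair I (hydroxyl axial, fluoro equatorial, methyl axial): E = 10.96 kJ/mol.
Chair II (hydroxyl equatorial, fluoro axial, methyl equatorial): E = 0.67 kJ/mol.
ΔE = 10.96 − 0.67 = 10.29 kJ/mol; chair II is more stable.

10.29 kJ/mol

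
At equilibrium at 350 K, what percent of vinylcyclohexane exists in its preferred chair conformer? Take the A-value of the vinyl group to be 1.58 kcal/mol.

One chair has the vinyl group axial (E = 1.58 kcal/mol) and the other has it equatorial (E = 0).
ΔG = 1.58 kcal/mol between the two chairs.
K = exp(ΔG/RT) with R = 1.987×10⁻³ kcal mol⁻¹ K⁻¹ and T = 350 K gives K ≈ 9.7.
Fraction in the lower-energy chair = K/(K+1) = 90.7%.

90.7%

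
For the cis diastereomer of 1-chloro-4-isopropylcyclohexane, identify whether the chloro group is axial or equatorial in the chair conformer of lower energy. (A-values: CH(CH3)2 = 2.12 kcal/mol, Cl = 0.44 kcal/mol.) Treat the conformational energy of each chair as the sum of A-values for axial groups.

axial

C1 and C4 have opposite parity, so for the cis isomer the two substituents are one axial and one equatorial in each chair.
Chair I (isopropyl axial, chloro equatorial): E = 2.12 kcal/mol.
Chair II (isopropyl equatorial, chloro axial): E = 0.44 kcal/mol.
Chair II is the more stable (lower-energy) conformer, and in that chair the chloro group is axial.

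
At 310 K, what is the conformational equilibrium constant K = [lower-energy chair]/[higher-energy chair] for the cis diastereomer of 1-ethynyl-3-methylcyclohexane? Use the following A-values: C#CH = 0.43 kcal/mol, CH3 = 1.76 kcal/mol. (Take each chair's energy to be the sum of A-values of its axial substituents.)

C1 and C3 have the same parity, so for the cis isomer the two substituents are e,e in one chair and a,a in the other.
Chair I (ethynyl axial, methyl axial): E = 2.19 kcal/mol; chair II (ethynyl equatorial, methyl equatorial): E = 0.00 kcal/mol.
ΔG = 2.19 kcal/mol between the two chairs.
K = exp(ΔG/RT) with R = 1.987×10⁻³ kcal mol⁻¹ K⁻¹ and T = 310 K gives K ≈ 35.

K ≈ 35.0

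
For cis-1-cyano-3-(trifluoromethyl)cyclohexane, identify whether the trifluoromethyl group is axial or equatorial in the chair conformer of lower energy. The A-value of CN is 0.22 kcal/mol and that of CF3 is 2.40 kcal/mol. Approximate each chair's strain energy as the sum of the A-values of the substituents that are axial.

equatorial

C1 and C3 have the same parity, so for the cis isomer the two substituents are e,e in one chair and a,a in the other.
Chair I (cyano axial, trifluoromethyl axial): E = 2.62 kcal/mol.
Chair II (cyano equatorial, trifluoromethyl equatorial): E = 0.00 kcal/mol.
Chair II is the more stable (lower-energy) conformer, and in that chair the trifluoromethyl group is equatorial.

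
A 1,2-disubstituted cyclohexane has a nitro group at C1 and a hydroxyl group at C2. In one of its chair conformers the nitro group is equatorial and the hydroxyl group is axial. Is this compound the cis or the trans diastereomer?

cis

C1 and C2 have opposite parity, so their axial bonds point in opposite directions.
With opposite-parity carbons, two substituents on the same face are one axial and one equatorial; opposite faces give both axial or both equatorial.
Here the groups are equatorial/axial → same face → cis.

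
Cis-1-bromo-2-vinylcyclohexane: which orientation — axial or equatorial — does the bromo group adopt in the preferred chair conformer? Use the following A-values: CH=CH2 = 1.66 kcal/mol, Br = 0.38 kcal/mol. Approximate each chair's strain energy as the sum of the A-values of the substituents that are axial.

axial

C1 and C2 have opposite parity, so for the cis isomer the two substituents are one axial and one equatorial in each chair.
Chair I (vinyl axial, bromo equatorial): E = 1.66 kcal/mol.
Chair II (vinyl equatorial, bromo axial): E = 0.38 kcal/mol.
Chair II is the more stable (lower-energy) conformer, and in that chair the bromo group is axial.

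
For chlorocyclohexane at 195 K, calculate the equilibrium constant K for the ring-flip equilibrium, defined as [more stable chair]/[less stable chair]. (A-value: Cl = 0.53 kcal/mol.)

One chair has the chloro group axial (E = 0.53 kcal/mol) and the other has it equatorial (E = 0).
ΔG = 0.53 kcal/mol between the two chairs.
K = exp(ΔG/RT) with R = 1.987×10⁻³ kcal mol⁻¹ K⁻¹ and T = 195 K gives K ≈ 3.93.

K ≈ 3.93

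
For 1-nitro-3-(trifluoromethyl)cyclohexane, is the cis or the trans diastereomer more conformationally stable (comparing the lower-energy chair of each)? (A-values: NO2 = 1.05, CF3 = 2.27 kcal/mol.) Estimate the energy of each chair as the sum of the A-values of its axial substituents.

cis

At 1,3 positions (parity same): cis → (e,e or a,a); trans → (a,e or e,a).
Best chair for cis: E = 0.00 kcal/mol; best chair for trans: E = 1.05 kcal/mol.
The cis isomer is lower by 1.05 kcal/mol.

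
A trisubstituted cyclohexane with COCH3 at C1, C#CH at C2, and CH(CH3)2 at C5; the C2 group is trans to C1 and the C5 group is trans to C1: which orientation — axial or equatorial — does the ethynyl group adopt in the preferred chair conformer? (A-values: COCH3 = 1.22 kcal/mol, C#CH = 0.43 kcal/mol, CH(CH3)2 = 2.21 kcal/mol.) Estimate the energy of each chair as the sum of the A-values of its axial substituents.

axial

Chair I (acetyl axial, ethynyl axial, isopropyl equatorial): E = 1.65 kcal/mol.
Chair II (acetyl equatorial, ethynyl equatorial, isopropyl axial): E = 2.21 kcal/mol.
Chair I is the more stable (lower-energy) conformer, and in that chair the ethynyl group is axial.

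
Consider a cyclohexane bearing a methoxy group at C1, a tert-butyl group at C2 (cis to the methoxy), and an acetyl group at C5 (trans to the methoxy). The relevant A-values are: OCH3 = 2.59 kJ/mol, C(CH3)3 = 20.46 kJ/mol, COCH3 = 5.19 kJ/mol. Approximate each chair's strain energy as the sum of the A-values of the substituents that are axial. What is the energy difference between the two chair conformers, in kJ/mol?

23.06 kJ/mol

Chair I (methoxy axial, tert-butyl equatorial, acetyl equatorial): E = 2.59 kJ/mol.
Chair II (methoxy equatorial, tert-butyl axial, acetyl axial): E = 25.65 kJ/mol.
ΔE = 25.65 − 2.59 = 23.06 kJ/mol; chair I is more stable.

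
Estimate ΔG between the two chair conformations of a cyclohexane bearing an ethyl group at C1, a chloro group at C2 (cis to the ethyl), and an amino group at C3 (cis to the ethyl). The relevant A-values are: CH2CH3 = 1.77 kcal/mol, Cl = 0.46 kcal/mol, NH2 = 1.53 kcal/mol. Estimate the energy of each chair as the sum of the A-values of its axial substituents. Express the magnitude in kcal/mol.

Chair I (ethyl axial, chloro equatorial, amino axial): E = 3.30 kcal/mol.
Chair II (ethyl equatorial, chloro axial, amino equatorial): E = 0.46 kcal/mol.
ΔE = 3.30 − 0.46 = 2.84 kcal/mol; chair II is more stable.

2.84 kcal/mol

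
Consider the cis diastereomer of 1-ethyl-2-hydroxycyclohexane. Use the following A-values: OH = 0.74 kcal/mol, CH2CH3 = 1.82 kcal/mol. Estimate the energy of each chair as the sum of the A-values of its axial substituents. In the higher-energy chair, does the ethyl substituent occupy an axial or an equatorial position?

C1 and C2 have opposite parity, so for the cis isomer the two substituents are one axial and one equatorial in each chair.
Chair I (hydroxyl axial, ethyl equatorial): E = 0.74 kcal/mol.
Chair II (hydroxyl equatorial, ethyl axial): E = 1.82 kcal/mol.
Chair II is the less stable (higher-energy) conformer, and in that chair the ethyl group is axial.

axial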